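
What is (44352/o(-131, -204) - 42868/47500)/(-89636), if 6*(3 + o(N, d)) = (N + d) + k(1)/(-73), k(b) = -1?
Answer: 28870249457/3428520977500 ≈ 0.0084206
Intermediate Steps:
o(N, d) = -1313/438 + N/6 + d/6 (o(N, d) = -3 + ((N + d) - 1/(-73))/6 = -3 + ((N + d) - 1*(-1/73))/6 = -3 + ((N + d) + 1/73)/6 = -3 + (1/73 + N + d)/6 = -3 + (1/438 + N/6 + d/6) = -1313/438 + N/6 + d/6)
(44352/o(-131, -204) - 42868/47500)/(-89636) = (44352/(-1313/438 + (⅙)*(-131) + (⅙)*(-204)) - 42868/47500)/(-89636) = (44352/(-1313/438 - 131/6 - 34) - 42868*1/47500)*(-1/89636) = (44352/(-12884/219) - 10717/11875)*(-1/89636) = (44352*(-219/12884) - 10717/11875)*(-1/89636) = (-2428272/3221 - 10717/11875)*(-1/89636) = -28870249457/38249375*(-1/89636) = 28870249457/3428520977500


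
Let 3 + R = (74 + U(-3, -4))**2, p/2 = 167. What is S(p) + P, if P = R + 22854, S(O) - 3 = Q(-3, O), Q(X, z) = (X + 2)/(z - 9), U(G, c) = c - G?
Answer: 9159474/325 ≈ 28183.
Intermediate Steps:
p = 334 (p = 2*167 = 334)
Q(X, z) = (2 + X)/(-9 + z)
S(O) = 3 - 1/(-9 + O) (S(O) = 3 + (2 - 3)/(-9 + O) = 3 - 1/(-9 + O))
R = 5326 (R = -3 + (74 + (-4 - 1*(-3)))**2 = -3 + (74 + (-4 + 3))**2 = -3 + (74 - 1)**2 = -3 + 73**2 = -3 + 5329 = 5326)
P = 28180 (P = 5326 + 22854 = 28180)
S(p) + P = (-28 + 3*334)/(-9 + 334) + 28180 = (-28 + 1002)/325 + 28180 = (1/325)*974 + 28180 = 974/325 + 28180 = 9159474/325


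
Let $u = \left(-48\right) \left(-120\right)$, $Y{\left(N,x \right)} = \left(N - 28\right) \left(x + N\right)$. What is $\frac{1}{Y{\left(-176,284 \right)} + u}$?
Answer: $- \frac{1}{16272} \approx -6.1455 \cdot 10^{-5}$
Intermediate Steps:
$Y{\left(N,x \right)} = \left(-28 + N\right) \left(N + x\right)$
$u = 5760$
$\frac{1}{Y{\left(-176,284 \right)} + u} = \frac{1}{\left(\left(-176\right)^{2} - -4928 - 7952 - 49984\right) + 5760} = \frac{1}{\left(30976 + 4928 - 7952 - 49984\right) + 5760} = \frac{1}{-22032 + 5760} = \frac{1}{-16272} = - \frac{1}{16272}$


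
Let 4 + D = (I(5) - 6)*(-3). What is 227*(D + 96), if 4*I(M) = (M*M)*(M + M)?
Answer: -35185/2 ≈ -17593.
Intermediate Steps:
I(M) = M³/2 (I(M) = ((M*M)*(M + M))/4 = (M²*(2*M))/4 = (2*M³)/4 = M³/2)
D = -347/2 (D = -4 + ((½)*5³ - 6)*(-3) = -4 + ((½)*125 - 6)*(-3) = -4 + (125/2 - 6)*(-3) = -4 + (113/2)*(-3) = -4 - 339/2 = -347/2 ≈ -173.50)
227*(D + 96) = 227*(-347/2 + 96) = 227*(-155/2) = -35185/2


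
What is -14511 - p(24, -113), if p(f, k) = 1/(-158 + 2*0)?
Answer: -2292737/158 ≈ -14511.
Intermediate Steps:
p(f, k) = -1/158 (p(f, k) = 1/(-158 + 0) = 1/(-158) = -1/158)
-14511 - p(24, -113) = -14511 - 1*(-1/158) = -14511 + 1/158 = -2292737/158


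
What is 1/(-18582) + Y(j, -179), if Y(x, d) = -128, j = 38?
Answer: -2378497/18582 ≈ -128.00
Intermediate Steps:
1/(-18582) + Y(j, -179) = 1/(-18582) - 128 = -1/18582 - 128 = -2378497/18582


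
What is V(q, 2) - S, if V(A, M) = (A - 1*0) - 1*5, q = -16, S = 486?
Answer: -507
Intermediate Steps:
V(A, M) = -5 + A (V(A, M) = (A + 0) - 5 = A - 5 = -5 + A)
V(q, 2) - S = (-5 - 16) - 1*486 = -21 - 486 = -507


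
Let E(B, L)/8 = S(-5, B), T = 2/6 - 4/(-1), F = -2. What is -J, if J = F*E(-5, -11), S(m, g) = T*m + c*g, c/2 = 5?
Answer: -3440/3 ≈ -1146.7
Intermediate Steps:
c = 10 (c = 2*5 = 10)
T = 13/3 (T = 2*(⅙) - 4*(-1) = ⅓ + 4 = 13/3 ≈ 4.3333)
S(m, g) = 10*g + 13*m/3 (S(m, g) = 13*m/3 + 10*g = 10*g + 13*m/3)
E(B, L) = -520/3 + 80*B (E(B, L) = 8*(10*B + (13/3)*(-5)) = 8*(10*B - 65/3) = 8*(-65/3 + 10*B) = -520/3 + 80*B)
J = 3440/3 (J = -2*(-520/3 + 80*(-5)) = -2*(-520/3 - 400) = -2*(-1720/3) = 3440/3 ≈ 1146.7)
-J = -1*3440/3 = -3440/3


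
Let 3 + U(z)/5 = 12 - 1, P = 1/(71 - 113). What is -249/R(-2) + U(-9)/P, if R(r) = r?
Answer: -3111/2 ≈ -1555.5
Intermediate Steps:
P = -1/42 (P = 1/(-42) = -1/42 ≈ -0.023810)
U(z) = 40 (U(z) = -15 + 5*(12 - 1) = -15 + 5*11 = -15 + 55 = 40)
-249/R(-2) + U(-9)/P = -249/(-2) + 40/(-1/42) = -249*(-½) + 40*(-42) = 249/2 - 1680 = -3111/2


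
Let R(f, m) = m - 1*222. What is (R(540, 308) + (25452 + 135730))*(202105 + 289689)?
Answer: 79310634792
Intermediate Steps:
R(f, m) = -222 + m (R(f, m) = m - 222 = -222 + m)
(R(540, 308) + (25452 + 135730))*(202105 + 289689) = ((-222 + 308) + (25452 + 135730))*(202105 + 289689) = (86 + 161182)*491794 = 161268*491794 = 79310634792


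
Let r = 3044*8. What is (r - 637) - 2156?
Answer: 21559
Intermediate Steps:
r = 24352
(r - 637) - 2156 = (24352 - 637) - 2156 = 23715 - 2156 = 21559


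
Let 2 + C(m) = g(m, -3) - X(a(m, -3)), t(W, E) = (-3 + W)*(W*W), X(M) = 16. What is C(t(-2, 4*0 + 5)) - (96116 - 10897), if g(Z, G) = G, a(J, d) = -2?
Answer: -85240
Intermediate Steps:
t(W, E) = W²*(-3 + W) (t(W, E) = (-3 + W)*W² = W²*(-3 + W))
C(m) = -21 (C(m) = -2 + (-3 - 1*16) = -2 + (-3 - 16) = -2 - 19 = -21)
C(t(-2, 4*0 + 5)) - (96116 - 10897) = -21 - (96116 - 10897) = -21 - 1*85219 = -21 - 85219 = -85240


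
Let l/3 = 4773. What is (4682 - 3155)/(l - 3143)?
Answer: 1527/11176 ≈ 0.13663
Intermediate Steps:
l = 14319 (l = 3*4773 = 14319)
(4682 - 3155)/(l - 3143) = (4682 - 3155)/(14319 - 3143) = 1527/11176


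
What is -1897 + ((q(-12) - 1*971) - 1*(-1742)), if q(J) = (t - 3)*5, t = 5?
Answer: -1116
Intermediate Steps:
q(J) = 10 (q(J) = (5 - 3)*5 = 2*5 = 10)
-1897 + ((q(-12) - 1*971) - 1*(-1742)) = -1897 + ((10 - 1*971) - 1*(-1742)) = -1897 + ((10 - 971) + 1742) = -1897 + (-961 + 1742) = -1897 + 781 = -1116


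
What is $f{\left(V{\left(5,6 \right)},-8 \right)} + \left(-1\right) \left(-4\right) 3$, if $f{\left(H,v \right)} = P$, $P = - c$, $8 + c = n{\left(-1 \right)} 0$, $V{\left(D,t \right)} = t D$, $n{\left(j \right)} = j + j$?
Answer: $20$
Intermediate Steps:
$n{\left(j \right)} = 2 j$
$V{\left(D,t \right)} = D t$
$c = -8$ ($c = -8 + 2 \left(-1\right) 0 = -8 - 0 = -8 + 0 = -8$)
$P = 8$ ($P = \left(-1\right) \left(-8\right) = 8$)
$f{\left(H,v \right)} = 8$
$f{\left(V{\left(5,6 \right)},-8 \right)} + \left(-1\right) \left(-4\right) 3 = 8 + \left(-1\right) \left(-4\right) 3 = 8 + 4 \cdot 3 = 8 + 12 = 20$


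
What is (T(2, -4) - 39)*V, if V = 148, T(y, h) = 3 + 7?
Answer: -4292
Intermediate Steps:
T(y, h) = 10
(T(2, -4) - 39)*V = (10 - 39)*148 = -29*148 = -4292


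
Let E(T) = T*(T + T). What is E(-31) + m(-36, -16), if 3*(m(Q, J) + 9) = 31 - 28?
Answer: 1914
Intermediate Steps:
E(T) = 2*T² (E(T) = T*(2*T) = 2*T²)
m(Q, J) = -8 (m(Q, J) = -9 + (31 - 28)/3 = -9 + (⅓)*3 = -9 + 1 = -8)
E(-31) + m(-36, -16) = 2*(-31)² - 8 = 2*961 - 8 = 1922 - 8 = 1914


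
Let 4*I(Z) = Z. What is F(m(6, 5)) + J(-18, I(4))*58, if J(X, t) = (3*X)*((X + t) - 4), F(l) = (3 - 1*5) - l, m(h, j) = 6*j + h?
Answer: 65734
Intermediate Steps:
m(h, j) = h + 6*j
I(Z) = Z/4
F(l) = -2 - l (F(l) = (3 - 5) - l = -2 - l)
J(X, t) = 3*X*(-4 + X + t) (J(X, t) = (3*X)*(-4 + X + t) = 3*X*(-4 + X + t))
F(m(6, 5)) + J(-18, I(4))*58 = (-2 - (6 + 6*5)) + (3*(-18)*(-4 - 18 + (¼)*4))*58 = (-2 - (6 + 30)) + (3*(-18)*(-4 - 18 + 1))*58 = (-2 - 1*36) + (3*(-18)*(-21))*58 = (-2 - 36) + 1134*58 = -38 + 65772 = 65734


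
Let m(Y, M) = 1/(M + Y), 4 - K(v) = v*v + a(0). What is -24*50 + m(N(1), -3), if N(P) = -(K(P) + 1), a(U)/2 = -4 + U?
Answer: -18001/15 ≈ -1200.1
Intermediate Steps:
a(U) = -8 + 2*U (a(U) = 2*(-4 + U) = -8 + 2*U)
K(v) = 12 - v² (K(v) = 4 - (v*v + (-8 + 2*0)) = 4 - (v² + (-8 + 0)) = 4 - (v² - 8) = 4 - (-8 + v²) = 4 + (8 - v²) = 12 - v²)
N(P) = -13 + P² (N(P) = -((12 - P²) + 1) = -(13 - P²) = -13 + P²)
-24*50 + m(N(1), -3) = -24*50 + 1/(-3 + (-13 + 1²)) = -1200 + 1/(-3 + (-13 + 1)) = -1200 + 1/(-3 - 12) = -1200 + 1/(-15) = -1200 - 1/15 = -18001/15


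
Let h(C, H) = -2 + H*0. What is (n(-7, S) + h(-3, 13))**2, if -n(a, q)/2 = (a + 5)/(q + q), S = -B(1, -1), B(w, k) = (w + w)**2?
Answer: 25/4 ≈ 6.2500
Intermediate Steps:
B(w, k) = 4*w**2 (B(w, k) = (2*w)**2 = 4*w**2)
S = -4 (S = -4*1**2 = -4 ≈ -4.0000)
h(C, H) = -2 (h(C, H) = -2 + 0 = -2)
n(a, q) = -(5 + a)/q (n(a, q) = -2*(a + 5)/(q + q) = -2*(5 + a)/(2*q) = -2*(5 + a)*1/(2*q) = -(5 + a)/q)
(n(-7, S) + h(-3, 13))**2 = ((-5 - 1*(-7))/(-4) - 2)**2 = (-(-5 + 7)/4 - 2)**2 = (-1/4*2 - 2)**2 = (-1/2 - 2)**2 = (-5/2)**2 = 25/4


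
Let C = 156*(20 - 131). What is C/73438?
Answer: -8658/36719 ≈ -0.23579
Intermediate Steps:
C = -17316 (C = 156*(-111) = -17316)
C/73438 = -17316/73438 = -17316*1/73438 = -8658/36719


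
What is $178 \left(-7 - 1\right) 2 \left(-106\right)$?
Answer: $301888$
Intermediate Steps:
$178 \left(-7 - 1\right) 2 \left(-106\right) = 178 \left(\left(-8\right) 2\right) \left(-106\right) = 178 \left(-16\right) \left(-106\right) = \left(-2848\right) \left(-106\right) = 301888$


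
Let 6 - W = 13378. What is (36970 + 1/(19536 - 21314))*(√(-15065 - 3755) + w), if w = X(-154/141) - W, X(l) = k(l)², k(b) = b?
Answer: 8738251480939616/17674209 + 65732659*I*√4705/889 ≈ 4.9441e+8 + 5.0718e+6*I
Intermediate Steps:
W = -13372 (W = 6 - 1*13378 = 6 - 13378 = -13372)
X(l) = l²
w = 265872448/19881 (w = (-154/141)² - 1*(-13372) = (-154*1/141)² + 13372 = (-154/141)² + 13372 = 23716/19881 + 13372 = 265872448/19881 ≈ 13373.)
(36970 + 1/(19536 - 21314))*(√(-15065 - 3755) + w) = (36970 + 1/(19536 - 21314))*(√(-15065 - 3755) + 265872448/19881) = (36970 + 1/(-1778))*(√(-18820) + 265872448/19881) = (36970 - 1/1778)*(2*I*√4705 + 265872448/19881) = 65732659*(265872448/19881 + 2*I*√4705)/1778 = 8738251480939616/17674209 + 65732659*I*√4705/889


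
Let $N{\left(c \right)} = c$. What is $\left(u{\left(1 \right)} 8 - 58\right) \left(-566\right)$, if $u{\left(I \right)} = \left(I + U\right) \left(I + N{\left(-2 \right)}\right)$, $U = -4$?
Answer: $19244$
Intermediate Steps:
$u{\left(I \right)} = \left(-4 + I\right) \left(-2 + I\right)$ ($u{\left(I \right)} = \left(I - 4\right) \left(I - 2\right) = \left(-4 + I\right) \left(-2 + I\right)$)
$\left(u{\left(1 \right)} 8 - 58\right) \left(-566\right) = \left(\left(8 + 1^{2} - 6\right) 8 - 58\right) \left(-566\right) = \left(\left(8 + 1 - 6\right) 8 - 58\right) \left(-566\right) = \left(3 \cdot 8 - 58\right) \left(-566\right) = \left(24 - 58\right) \left(-566\right) = \left(-34\right) \left(-566\right) = 19244$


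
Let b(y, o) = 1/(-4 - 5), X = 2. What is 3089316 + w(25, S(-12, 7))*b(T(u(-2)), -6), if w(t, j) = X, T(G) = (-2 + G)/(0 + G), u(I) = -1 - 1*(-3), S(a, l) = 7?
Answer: 27803842/9 ≈ 3.0893e+6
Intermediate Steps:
u(I) = 2 (u(I) = -1 + 3 = 2)
T(G) = (-2 + G)/G
w(t, j) = 2
b(y, o) = -1/9 (b(y, o) = 1/(-9) = -1/9)
3089316 + w(25, S(-12, 7))*b(T(u(-2)), -6) = 3089316 + 2*(-1/9) = 3089316 - 2/9 = 27803842/9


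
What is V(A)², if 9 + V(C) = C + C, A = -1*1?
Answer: 121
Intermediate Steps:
A = -1
V(C) = -9 + 2*C (V(C) = -9 + (C + C) = -9 + 2*C)
V(A)² = (-9 + 2*(-1))² = (-9 - 2)² = (-11)² = 121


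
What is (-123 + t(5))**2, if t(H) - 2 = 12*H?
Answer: 3721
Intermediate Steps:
t(H) = 2 + 12*H
(-123 + t(5))**2 = (-123 + (2 + 12*5))**2 = (-123 + (2 + 60))**2 = (-123 + 62)**2 = (-61)**2 = 3721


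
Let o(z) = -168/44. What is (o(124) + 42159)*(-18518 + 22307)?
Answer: 1756985823/11 ≈ 1.5973e+8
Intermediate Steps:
o(z) = -42/11 (o(z) = -168*1/44 = -42/11)
(o(124) + 42159)*(-18518 + 22307) = (-42/11 + 42159)*(-18518 + 22307) = (463707/11)*3789 = 1756985823/11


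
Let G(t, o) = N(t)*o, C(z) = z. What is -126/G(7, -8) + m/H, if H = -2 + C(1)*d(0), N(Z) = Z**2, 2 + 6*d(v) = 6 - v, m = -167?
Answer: 879/7 ≈ 125.57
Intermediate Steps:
d(v) = 2/3 - v/6 (d(v) = -1/3 + (6 - v)/6 = -1/3 + (1 - v/6) = 2/3 - v/6)
H = -4/3 (H = -2 + 1*(2/3 - 1/6*0) = -2 + 1*(2/3 + 0) = -2 + 1*(2/3) = -2 + 2/3 = -4/3 ≈ -1.3333)
G(t, o) = o*t**2 (G(t, o) = t**2*o = o*t**2)
-126/G(7, -8) + m/H = -126/((-8*7**2)) - 167/(-4/3) = -126/((-8*49)) - 167*(-3/4) = -126/(-392) + 501/4 = -126*(-1/392) + 501/4 = 9/28 + 501/4 = 879/7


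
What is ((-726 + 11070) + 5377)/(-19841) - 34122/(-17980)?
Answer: 197175511/178370590 ≈ 1.1054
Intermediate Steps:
((-726 + 11070) + 5377)/(-19841) - 34122/(-17980) = (10344 + 5377)*(-1/19841) - 34122*(-1/17980) = 15721*(-1/19841) + 17061/8990 = -15721/19841 + 17061/8990 = 197175511/178370590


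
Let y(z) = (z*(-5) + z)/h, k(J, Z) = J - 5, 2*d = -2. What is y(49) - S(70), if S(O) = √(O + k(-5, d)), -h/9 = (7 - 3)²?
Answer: 49/36 - 2*√15 ≈ -6.3849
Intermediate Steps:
d = -1 (d = (½)*(-2) = -1)
k(J, Z) = -5 + J
h = -144 (h = -9*(7 - 3)² = -9*4² = -9*16 = -144)
S(O) = √(-10 + O) (S(O) = √(O + (-5 - 5)) = √(O - 10) = √(-10 + O))
y(z) = z/36 (y(z) = (z*(-5) + z)/(-144) = (-5*z + z)*(-1/144) = -4*z*(-1/144) = z/36)
y(49) - S(70) = (1/36)*49 - √(-10 + 70) = 49/36 - √60 = 49/36 - 2*√15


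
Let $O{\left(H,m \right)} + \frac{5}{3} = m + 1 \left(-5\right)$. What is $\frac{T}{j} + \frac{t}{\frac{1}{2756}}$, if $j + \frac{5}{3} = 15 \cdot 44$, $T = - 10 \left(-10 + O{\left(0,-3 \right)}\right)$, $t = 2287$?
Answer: $\frac{2489674058}{395} \approx 6.303 \cdot 10^{6}$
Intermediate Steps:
$O{\left(H,m \right)} = - \frac{20}{3} + m$ ($O{\left(H,m \right)} = - \frac{5}{3} + \left(m + 1 \left(-5\right)\right) = - \frac{5}{3} + \left(m - 5\right) = - \frac{5}{3} + \left(-5 + m\right) = - \frac{20}{3} + m$)
$T = \frac{590}{3}$ ($T = - 10 \left(-10 - \frac{29}{3}\right) = \left(-10\right) \left(- \frac{59}{3}\right) = \frac{590}{3} \approx 196.67$)
$j = \frac{1975}{3}$ ($j = - \frac{5}{3} + 15 \cdot 44 = - \frac{5}{3} + 660 = \frac{1975}{3} \approx 658.33$)
$\frac{T}{j} + \frac{t}{\frac{1}{2756}} = \frac{590}{3 \cdot \frac{1975}{3}} + \frac{2287}{\frac{1}{2756}} = \frac{590}{3} \cdot \frac{3}{1975} + 2287 \frac{1}{\frac{1}{2756}} = \frac{118}{395} + 2287 \cdot 2756 = \frac{118}{395} + 6302972 = \frac{2489674058}{395}$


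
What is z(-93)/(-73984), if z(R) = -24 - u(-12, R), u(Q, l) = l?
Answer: -69/73984 ≈ -0.00093263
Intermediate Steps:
z(R) = -24 - R
z(-93)/(-73984) = (-24 - 1*(-93))/(-73984) = (-24 + 93)*(-1/73984) = 69*(-1/73984) = -69/73984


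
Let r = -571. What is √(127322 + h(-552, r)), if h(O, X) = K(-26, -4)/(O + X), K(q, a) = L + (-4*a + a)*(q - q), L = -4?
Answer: √160569471030/1123 ≈ 356.82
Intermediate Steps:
K(q, a) = -4 (K(q, a) = -4 + (-4*a + a)*(q - q) = -4 - 3*a*0 = -4 + 0 = -4)
h(O, X) = -4/(O + X)
√(127322 + h(-552, r)) = √(127322 - 4/(-552 - 571)) = √(127322 - 4/(-1123)) = √(127322 - 4*(-1/1123)) = √(127322 + 4/1123) = √(142982610/1123) = √160569471030/1123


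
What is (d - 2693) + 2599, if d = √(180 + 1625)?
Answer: -94 + 19*√5 ≈ -51.515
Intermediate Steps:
d = 19*√5 (d = √1805 = 19*√5 ≈ 42.485)
(d - 2693) + 2599 = (19*√5 - 2693) + 2599 = (-2693 + 19*√5) + 2599 = -94 + 19*√5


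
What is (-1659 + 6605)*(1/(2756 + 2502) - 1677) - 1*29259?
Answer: -21883007456/2629 ≈ -8.3237e+6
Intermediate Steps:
(-1659 + 6605)*(1/(2756 + 2502) - 1677) - 1*29259 = 4946*(1/5258 - 1677) - 29259 = 4946*(-8817665/5258) - 29259 = -21806085545/2629 - 29259 = -21883007456/2629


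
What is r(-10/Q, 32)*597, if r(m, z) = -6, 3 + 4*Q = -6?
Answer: -3582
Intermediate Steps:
Q = -9/4 (Q = -3/4 + (1/4)*(-6) = -3/4 - 3/2 = -9/4 ≈ -2.2500)
r(-10/Q, 32)*597 = -6*597 = -3582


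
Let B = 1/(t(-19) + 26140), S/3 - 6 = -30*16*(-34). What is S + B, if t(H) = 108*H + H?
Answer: 1178851483/24069 ≈ 48978.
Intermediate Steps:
t(H) = 109*H
S = 48978 (S = 18 + 3*(-30*16*(-34)) = 18 + 3*(-480*(-34)) = 18 + 3*16320 = 18 + 48960 = 48978)
B = 1/24069 (B = 1/(109*(-19) + 26140) = 1/(-2071 + 26140) = 1/24069 ≈ 4.1547e-5)
S + B = 48978 + 1/24069 = 1178851483/24069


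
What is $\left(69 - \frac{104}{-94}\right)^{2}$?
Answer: $\frac{10857025}{2209} \approx 4914.9$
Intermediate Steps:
$\left(69 - \frac{104}{-94}\right)^{2} = \left(69 - - \frac{52}{47}\right)^{2} = \left(69 + \frac{52}{47}\right)^{2} = \left(\frac{3295}{47}\right)^{2} = \frac{10857025}{2209}$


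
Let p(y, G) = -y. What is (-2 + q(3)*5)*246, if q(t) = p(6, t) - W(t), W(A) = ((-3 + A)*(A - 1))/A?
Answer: -7872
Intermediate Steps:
W(A) = (-1 + A)*(-3 + A)/A (W(A) = ((-3 + A)*(-1 + A))/A = ((-1 + A)*(-3 + A))/A = (-1 + A)*(-3 + A)/A)
q(t) = -2 - t - 3/t (q(t) = -1*6 - (-4 + t + 3/t) = -6 + (4 - t - 3/t) = -2 - t - 3/t)
(-2 + q(3)*5)*246 = (-2 + (-2 - 1*3 - 3/3)*5)*246 = (-2 + (-2 - 3 - 3*⅓)*5)*246 = (-2 + (-2 - 3 - 1)*5)*246 = (-2 - 6*5)*246 = (-2 - 30)*246 = -32*246 = -7872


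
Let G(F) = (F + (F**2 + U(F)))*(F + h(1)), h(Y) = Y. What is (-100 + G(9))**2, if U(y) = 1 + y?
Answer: 810000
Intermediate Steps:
G(F) = (1 + F)*(1 + F**2 + 2*F) (G(F) = (F + (F**2 + (1 + F)))*(F + 1) = (F + (1 + F + F**2))*(1 + F) = (1 + F**2 + 2*F)*(1 + F) = (1 + F)*(1 + F**2 + 2*F))
(-100 + G(9))**2 = (-100 + (1 + 9**3 + 3*9 + 3*9**2))**2 = (-100 + (1 + 729 + 27 + 3*81))**2 = (-100 + (1 + 729 + 27 + 243))**2 = (-100 + 1000)**2 = 900**2 = 810000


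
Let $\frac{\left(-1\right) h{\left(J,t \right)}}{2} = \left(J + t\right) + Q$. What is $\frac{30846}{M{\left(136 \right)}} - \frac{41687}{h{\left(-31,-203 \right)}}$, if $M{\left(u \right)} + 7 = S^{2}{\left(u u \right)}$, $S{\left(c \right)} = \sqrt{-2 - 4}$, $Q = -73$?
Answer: $- \frac{19481375}{7982} \approx -2440.7$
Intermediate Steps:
$S{\left(c \right)} = i \sqrt{6}$ ($S{\left(c \right)} = \sqrt{-6} = i \sqrt{6}$)
$h{\left(J,t \right)} = 146 - 2 J - 2 t$ ($h{\left(J,t \right)} = - 2 \left(\left(J + t\right) - 73\right) = - 2 \left(-73 + J + t\right) = 146 - 2 J - 2 t$)
$M{\left(u \right)} = -13$ ($M{\left(u \right)} = -7 + \left(i \sqrt{6}\right)^{2} = -7 - 6 = -13$)
$\frac{30846}{M{\left(136 \right)}} - \frac{41687}{h{\left(-31,-203 \right)}} = \frac{30846}{-13} - \frac{41687}{146 - -62 - -406} = 30846 \left(- \frac{1}{13}\right) - \frac{41687}{146 + 62 + 406} = - \frac{30846}{13} - \frac{41687}{614} = - \frac{19481375}{7982}$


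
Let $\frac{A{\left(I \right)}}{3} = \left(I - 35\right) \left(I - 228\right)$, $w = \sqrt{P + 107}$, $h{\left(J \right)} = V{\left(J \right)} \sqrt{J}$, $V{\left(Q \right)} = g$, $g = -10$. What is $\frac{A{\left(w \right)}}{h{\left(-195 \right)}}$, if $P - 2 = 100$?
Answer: $\frac{i \sqrt{195} \left(8189 - 263 \sqrt{209}\right)}{650} \approx 94.245 i$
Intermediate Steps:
$V{\left(Q \right)} = -10$
$P = 102$ ($P = 2 + 100 = 102$)
$h{\left(J \right)} = - 10 \sqrt{J}$
$w = \sqrt{209}$ ($w = \sqrt{102 + 107} = \sqrt{209} \approx 14.457$)
$A{\left(I \right)} = 3 \left(-228 + I\right) \left(-35 + I\right)$ ($A{\left(I \right)} = 3 \left(I - 35\right) \left(I - 228\right) = 3 \left(-35 + I\right) \left(-228 + I\right) = 3 \left(-228 + I\right) \left(-35 + I\right)$)
$\frac{A{\left(w \right)}}{h{\left(-195 \right)}} = \frac{23940 - 789 \sqrt{209} + 3 \left(\sqrt{209}\right)^{2}}{\left(-10\right) \sqrt{-195}} = \frac{23940 - 789 \sqrt{209} + 3 \cdot 209}{\left(-10\right) i \sqrt{195}} = \frac{23940 - 789 \sqrt{209} + 627}{\left(-10\right) i \sqrt{195}} = \left(24567 - 789 \sqrt{209}\right) \frac{i \sqrt{195}}{1950} = \frac{i \sqrt{195} \left(24567 - 789 \sqrt{209}\right)}{1950}$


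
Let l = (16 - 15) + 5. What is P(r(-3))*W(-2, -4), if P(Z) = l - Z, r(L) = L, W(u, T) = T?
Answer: -36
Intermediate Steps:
l = 6 (l = 1 + 5 = 6)
P(Z) = 6 - Z
P(r(-3))*W(-2, -4) = (6 - 1*(-3))*(-4) = (6 + 3)*(-4) = 9*(-4) = -36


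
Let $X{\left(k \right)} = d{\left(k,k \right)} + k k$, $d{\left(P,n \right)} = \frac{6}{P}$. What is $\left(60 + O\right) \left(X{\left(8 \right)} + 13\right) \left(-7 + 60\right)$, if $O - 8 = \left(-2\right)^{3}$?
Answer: $247245$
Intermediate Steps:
$O = 0$ ($O = 8 + \left(-2\right)^{3} = 8 - 8 = 0$)
$X{\left(k \right)} = k^{2} + \frac{6}{k}$ ($X{\left(k \right)} = \frac{6}{k} + k k = \frac{6}{k} + k^{2} = k^{2} + \frac{6}{k}$)
$\left(60 + O\right) \left(X{\left(8 \right)} + 13\right) \left(-7 + 60\right) = \left(60 + 0\right) \left(\frac{6 + 8^{3}}{8} + 13\right) \left(-7 + 60\right) = 60 \left(\frac{6 + 512}{8} + 13\right) 53 = 60 \left(\frac{1}{8} \cdot 518 + 13\right) 53 = 60 \left(\frac{259}{4} + 13\right) 53 = 60 \cdot \frac{311}{4} \cdot 53 = 4665 \cdot 53 = 247245$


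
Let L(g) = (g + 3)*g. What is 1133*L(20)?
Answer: 521180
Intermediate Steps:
L(g) = g*(3 + g) (L(g) = (3 + g)*g = g*(3 + g))
1133*L(20) = 1133*(20*(3 + 20)) = 1133*(20*23) = 1133*460 = 521180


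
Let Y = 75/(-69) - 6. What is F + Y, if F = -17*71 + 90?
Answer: -25854/23 ≈ -1124.1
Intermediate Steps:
Y = -163/23 (Y = -1/69*75 - 6 = -25/23 - 6 = -163/23 ≈ -7.0870)
F = -1117 (F = -1207 + 90 = -1117)
F + Y = -1117 - 163/23 = -25854/23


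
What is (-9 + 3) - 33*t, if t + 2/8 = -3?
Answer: 405/4 ≈ 101.25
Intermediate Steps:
t = -13/4 (t = -¼ - 3 = -13/4 ≈ -3.2500)
(-9 + 3) - 33*t = (-9 + 3) - 33*(-13/4) = -6 + 429/4 = 405/4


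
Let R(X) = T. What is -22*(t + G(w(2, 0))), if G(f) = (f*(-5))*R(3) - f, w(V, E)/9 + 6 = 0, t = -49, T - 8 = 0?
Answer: -47630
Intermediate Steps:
T = 8 (T = 8 + 0 = 8)
R(X) = 8
w(V, E) = -54 (w(V, E) = -54 + 9*0 = -54 + 0 = -54)
G(f) = -41*f (G(f) = (f*(-5))*8 - f = -5*f*8 - f = -40*f - f = -41*f)
-22*(t + G(w(2, 0))) = -22*(-49 - 41*(-54)) = -22*(-49 + 2214) = -22*2165 = -47630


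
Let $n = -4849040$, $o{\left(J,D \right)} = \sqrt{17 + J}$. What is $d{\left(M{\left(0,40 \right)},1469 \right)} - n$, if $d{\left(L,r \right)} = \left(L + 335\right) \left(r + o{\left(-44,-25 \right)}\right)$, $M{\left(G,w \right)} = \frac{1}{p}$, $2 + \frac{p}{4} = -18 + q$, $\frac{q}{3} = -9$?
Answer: $\frac{1004135671}{188} + \frac{188937 i \sqrt{3}}{188} \approx 5.3411 \cdot 10^{6} + 1740.7 i$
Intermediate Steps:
$q = -27$ ($q = 3 \left(-9\right) = -27$)
$p = -188$ ($p = -8 + 4 \left(-18 - 27\right) = -8 + 4 \left(-45\right) = -8 - 180 = -188$)
$M{\left(G,w \right)} = - \frac{1}{188}$ ($M{\left(G,w \right)} = \frac{1}{-188} = - \frac{1}{188}$)
$d{\left(L,r \right)} = \left(335 + L\right) \left(r + 3 i \sqrt{3}\right)$ ($d{\left(L,r \right)} = \left(L + 335\right) \left(r + \sqrt{17 - 44}\right) = \left(335 + L\right) \left(r + \sqrt{-27}\right) = \left(335 + L\right) \left(r + 3 i \sqrt{3}\right)$)
$d{\left(M{\left(0,40 \right)},1469 \right)} - n = \left(335 \cdot 1469 - \frac{1469}{188} + 1005 i \sqrt{3} + 3 i \left(- \frac{1}{188}\right) \sqrt{3}\right) - -4849040 = \left(492115 - \frac{1469}{188} + 1005 i \sqrt{3} - \frac{3 i \sqrt{3}}{188}\right) + 4849040 = \left(\frac{92516151}{188} + \frac{188937 i \sqrt{3}}{188}\right) + 4849040 = \frac{1004135671}{188} + \frac{188937 i \sqrt{3}}{188}$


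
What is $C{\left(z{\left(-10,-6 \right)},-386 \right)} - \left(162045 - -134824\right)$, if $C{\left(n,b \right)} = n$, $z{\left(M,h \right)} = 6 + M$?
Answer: $-296873$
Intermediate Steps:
$C{\left(z{\left(-10,-6 \right)},-386 \right)} - \left(162045 - -134824\right) = \left(6 - 10\right) - \left(162045 - -134824\right) = -4 - \left(162045 + 134824\right) = -4 - 296869 = -296873$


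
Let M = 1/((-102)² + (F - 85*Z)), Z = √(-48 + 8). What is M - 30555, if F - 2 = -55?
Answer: -3282590891204/107432201 + 170*I*√10/107432201 ≈ -30555.0 + 5.004e-6*I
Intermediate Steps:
F = -53 (F = 2 - 55 = -53)
Z = 2*I*√10 (Z = √(-40) = 2*I*√10 ≈ 6.3246*I)
M = 1/(10351 - 170*I*√10) (M = 1/((-102)² + (-53 - 170*I*√10)) = 1/(10404 + (-53 - 170*I*√10)) = 1/(10351 - 170*I*√10) ≈ 9.6349e-5 + 5.004e-6*I)
M - 30555 = (10351/107432201 + 170*I*√10/107432201) - 30555 = -3282590891204/107432201 + 170*I*√10/107432201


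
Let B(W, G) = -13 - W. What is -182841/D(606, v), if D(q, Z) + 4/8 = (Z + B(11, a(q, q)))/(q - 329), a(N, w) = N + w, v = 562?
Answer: -101293914/799 ≈ -1.2678e+5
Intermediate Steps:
D(q, Z) = -1/2 + (-24 + Z)/(-329 + q) (D(q, Z) = -1/2 + (Z + (-13 - 1*11))/(q - 329) = -1/2 + (Z + (-13 - 11))/(-329 + q) = -1/2 + (Z - 24)/(-329 + q) = -1/2 + (-24 + Z)/(-329 + q))
-182841/D(606, v) = -182841*2*(-329 + 606)/(281 - 1*606 + 2*562) = -182841*554/(281 - 606 + 1124) = -182841/((1/2)*(1/277)*799) = -182841/799/554 = -182841*554/799 = -101293914/799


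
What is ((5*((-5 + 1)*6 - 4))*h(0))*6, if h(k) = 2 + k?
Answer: -1680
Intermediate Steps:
((5*((-5 + 1)*6 - 4))*h(0))*6 = ((5*((-5 + 1)*6 - 4))*(2 + 0))*6 = ((5*(-4*6 - 4))*2)*6 = ((5*(-24 - 4))*2)*6 = ((5*(-28))*2)*6 = -140*2*6 = -280*6 = -1680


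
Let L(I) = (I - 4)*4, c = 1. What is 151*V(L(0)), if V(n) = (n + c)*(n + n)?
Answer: 72480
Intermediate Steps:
L(I) = -16 + 4*I (L(I) = (-4 + I)*4 = -16 + 4*I)
V(n) = 2*n*(1 + n) (V(n) = (n + 1)*(n + n) = (1 + n)*(2*n) = 2*n*(1 + n))
151*V(L(0)) = 151*(2*(-16 + 4*0)*(1 + (-16 + 4*0))) = 151*(2*(-16 + 0)*(1 + (-16 + 0))) = 151*(2*(-16)*(1 - 16)) = 151*(2*(-16)*(-15)) = 151*480 = 72480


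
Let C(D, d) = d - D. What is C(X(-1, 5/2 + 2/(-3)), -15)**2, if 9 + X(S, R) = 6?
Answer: 144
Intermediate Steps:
X(S, R) = -3 (X(S, R) = -9 + 6 = -3)
C(X(-1, 5/2 + 2/(-3)), -15)**2 = (-15 - 1*(-3))**2 = (-15 + 3)**2 = (-12)**2 = 144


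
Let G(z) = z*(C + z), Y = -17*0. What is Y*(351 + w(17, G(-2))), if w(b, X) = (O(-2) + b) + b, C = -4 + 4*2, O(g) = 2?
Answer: 0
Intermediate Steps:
C = 4 (C = -4 + 8 = 4)
Y = 0
G(z) = z*(4 + z)
w(b, X) = 2 + 2*b (w(b, X) = (2 + b) + b = 2 + 2*b)
Y*(351 + w(17, G(-2))) = 0*(351 + (2 + 2*17)) = 0*(351 + (2 + 34)) = 0*(351 + 36) = 0*387 = 0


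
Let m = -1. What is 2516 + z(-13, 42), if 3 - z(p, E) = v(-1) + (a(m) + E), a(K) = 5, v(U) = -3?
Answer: 2475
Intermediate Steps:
z(p, E) = 1 - E (z(p, E) = 3 - (-3 + (5 + E)) = 3 - (2 + E) = 3 + (-2 - E) = 1 - E)
2516 + z(-13, 42) = 2516 + (1 - 1*42) = 2516 + (1 - 42) = 2516 - 41 = 2475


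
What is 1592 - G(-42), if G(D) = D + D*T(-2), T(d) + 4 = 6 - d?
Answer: 1802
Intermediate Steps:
T(d) = 2 - d (T(d) = -4 + (6 - d) = 2 - d)
G(D) = 5*D (G(D) = D + D*(2 - 1*(-2)) = D + D*(2 + 2) = D + D*4 = D + 4*D = 5*D)
1592 - G(-42) = 1592 - 5*(-42) = 1592 - 1*(-210) = 1592 + 210 = 1802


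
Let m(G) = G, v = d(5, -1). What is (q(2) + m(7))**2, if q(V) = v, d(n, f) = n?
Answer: 144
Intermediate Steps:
v = 5
q(V) = 5
(q(2) + m(7))**2 = (5 + 7)**2 = 12**2 = 144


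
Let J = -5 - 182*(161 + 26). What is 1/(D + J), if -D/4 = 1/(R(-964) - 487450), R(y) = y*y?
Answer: -220923/7519997999 ≈ -2.9378e-5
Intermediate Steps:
R(y) = y**2
J = -34039 (J = -5 - 182*187 = -5 - 34034 = -34039)
D = -2/220923 (D = -4/((-964)**2 - 487450) = -4/(929296 - 487450) = -4/441846 = -4*1/441846 = -2/220923 ≈ -9.0529e-6)
1/(D + J) = 1/(-2/220923 - 34039) = 1/(-7519997999/220923) = -220923/7519997999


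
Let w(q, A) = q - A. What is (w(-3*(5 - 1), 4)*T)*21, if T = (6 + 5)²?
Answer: -40656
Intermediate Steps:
T = 121 (T = 11² = 121)
(w(-3*(5 - 1), 4)*T)*21 = ((-3*(5 - 1) - 1*4)*121)*21 = ((-3*4 - 4)*121)*21 = ((-12 - 4)*121)*21 = -16*121*21 = -1936*21 = -40656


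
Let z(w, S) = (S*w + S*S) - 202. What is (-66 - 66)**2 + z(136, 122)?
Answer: 48698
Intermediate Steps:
z(w, S) = -202 + S**2 + S*w (z(w, S) = (S*w + S**2) - 202 = (S**2 + S*w) - 202 = -202 + S**2 + S*w)
(-66 - 66)**2 + z(136, 122) = (-66 - 66)**2 + (-202 + 122**2 + 122*136) = (-132)**2 + (-202 + 14884 + 16592) = 17424 + 31274 = 48698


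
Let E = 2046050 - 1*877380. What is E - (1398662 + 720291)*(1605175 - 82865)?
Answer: -3225702172760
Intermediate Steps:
E = 1168670 (E = 2046050 - 877380 = 1168670)
E - (1398662 + 720291)*(1605175 - 82865) = 1168670 - (1398662 + 720291)*(1605175 - 82865) = 1168670 - 2118953*1522310 = 1168670 - 1*3225703341430 = 1168670 - 3225703341430 = -3225702172760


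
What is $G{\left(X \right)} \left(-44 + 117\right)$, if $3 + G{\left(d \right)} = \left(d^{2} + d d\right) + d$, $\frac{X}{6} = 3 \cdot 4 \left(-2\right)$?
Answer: $3016725$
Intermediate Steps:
$X = -144$ ($X = 6 \cdot 3 \cdot 4 \left(-2\right) = 6 \cdot 12 \left(-2\right) = 6 \left(-24\right) = -144$)
$G{\left(d \right)} = -3 + d + 2 d^{2}$ ($G{\left(d \right)} = -3 + \left(\left(d^{2} + d d\right) + d\right) = -3 + \left(\left(d^{2} + d^{2}\right) + d\right) = -3 + \left(2 d^{2} + d\right) = -3 + \left(d + 2 d^{2}\right) = -3 + d + 2 d^{2}$)
$G{\left(X \right)} \left(-44 + 117\right) = \left(-3 - 144 + 2 \left(-144\right)^{2}\right) \left(-44 + 117\right) = \left(-3 - 144 + 2 \cdot 20736\right) 73 = \left(-3 - 144 + 41472\right) 73 = 41325 \cdot 73 = 3016725$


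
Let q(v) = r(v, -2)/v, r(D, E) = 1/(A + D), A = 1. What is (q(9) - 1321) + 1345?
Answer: 2161/90 ≈ 24.011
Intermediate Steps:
r(D, E) = 1/(1 + D)
q(v) = 1/(v*(1 + v)) (q(v) = 1/((1 + v)*v) = 1/(v*(1 + v)))
(q(9) - 1321) + 1345 = (1/(9*(1 + 9)) - 1321) + 1345 = ((1/9)/10 - 1321) + 1345 = ((1/9)*(1/10) - 1321) + 1345 = (1/90 - 1321) + 1345 = -118889/90 + 1345 = 2161/90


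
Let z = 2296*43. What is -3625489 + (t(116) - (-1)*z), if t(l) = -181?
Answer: -3526942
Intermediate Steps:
z = 98728
-3625489 + (t(116) - (-1)*z) = -3625489 + (-181 - (-1)*98728) = -3625489 + (-181 - 1*(-98728)) = -3625489 + (-181 + 98728) = -3625489 + 98547 = -3526942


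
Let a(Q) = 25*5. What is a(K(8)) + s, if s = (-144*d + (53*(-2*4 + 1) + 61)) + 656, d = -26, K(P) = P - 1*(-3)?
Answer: 4215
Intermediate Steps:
K(P) = 3 + P (K(P) = P + 3 = 3 + P)
a(Q) = 125
s = 4090 (s = (-144*(-26) + (53*(-2*4 + 1) + 61)) + 656 = (3744 + (53*(-8 + 1) + 61)) + 656 = (3744 + (53*(-7) + 61)) + 656 = (3744 + (-371 + 61)) + 656 = (3744 - 310) + 656 = 3434 + 656 = 4090)
a(K(8)) + s = 125 + 4090 = 4215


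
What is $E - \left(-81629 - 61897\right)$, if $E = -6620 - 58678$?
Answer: $78228$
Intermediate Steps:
$E = -65298$ ($E = -6620 - 58678 = -65298$)
$E - \left(-81629 - 61897\right) = -65298 - \left(-81629 - 61897\right) = -65298 - -143526 = -65298 + 143526 = 78228$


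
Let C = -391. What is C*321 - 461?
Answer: -125972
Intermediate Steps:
C*321 - 461 = -391*321 - 461 = -125511 - 461 = -125972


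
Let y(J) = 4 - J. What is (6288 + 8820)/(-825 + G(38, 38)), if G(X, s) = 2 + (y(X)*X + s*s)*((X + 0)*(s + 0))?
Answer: 15108/218665 ≈ 0.069092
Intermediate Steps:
G(X, s) = 2 + X*s*(s² + X*(4 - X)) (G(X, s) = 2 + ((4 - X)*X + s*s)*((X + 0)*(s + 0)) = 2 + (X*(4 - X) + s²)*(X*s) = 2 + (s² + X*(4 - X))*(X*s) = 2 + X*s*(s² + X*(4 - X)))
(6288 + 8820)/(-825 + G(38, 38)) = (6288 + 8820)/(-825 + (2 + 38*38³ - 1*38*38²*(-4 + 38))) = 15108/(-825 + (2 + 38*54872 - 1*38*1444*34)) = 15108/(-825 + (2 + 2085136 - 1865648)) = 15108/(-825 + 219490) = 15108/218665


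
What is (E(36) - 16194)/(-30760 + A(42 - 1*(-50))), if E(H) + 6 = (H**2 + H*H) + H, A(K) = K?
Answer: 3393/7667 ≈ 0.44255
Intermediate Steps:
E(H) = -6 + H + 2*H**2 (E(H) = -6 + ((H**2 + H*H) + H) = -6 + ((H**2 + H**2) + H) = -6 + (2*H**2 + H) = -6 + (H + 2*H**2) = -6 + H + 2*H**2)
(E(36) - 16194)/(-30760 + A(42 - 1*(-50))) = ((-6 + 36 + 2*36**2) - 16194)/(-30760 + (42 - 1*(-50))) = ((-6 + 36 + 2*1296) - 16194)/(-30760 + (42 + 50)) = ((-6 + 36 + 2592) - 16194)/(-30760 + 92) = (2622 - 16194)/(-30668) = -13572*(-1/30668) = 3393/7667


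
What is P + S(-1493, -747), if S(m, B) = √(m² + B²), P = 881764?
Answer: 881764 + √2787058 ≈ 8.8343e+5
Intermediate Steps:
S(m, B) = √(B² + m²)
P + S(-1493, -747) = 881764 + √((-747)² + (-1493)²) = 881764 + √(558009 + 2229049) = 881764 + √2787058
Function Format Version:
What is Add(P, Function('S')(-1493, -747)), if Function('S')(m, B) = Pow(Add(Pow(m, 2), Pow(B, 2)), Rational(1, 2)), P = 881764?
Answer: Add(881764, Pow(2787058, Rational(1, 2))) ≈ 8.8343e+5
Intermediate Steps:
Function('S')(m, B) = Pow(Add(Pow(B, 2), Pow(m, 2)), Rational(1, 2))
Add(P, Function('S')(-1493, -747)) = Add(881764, Pow(Add(Pow(-747, 2), Pow(-1493, 2)), Rational(1, 2))) = Add(881764, Pow(Add(558009, 2229049), Rational(1, 2))) = Add(881764, Pow(2787058, Rational(1, 2)))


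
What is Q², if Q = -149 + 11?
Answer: 19044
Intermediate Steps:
Q = -138
Q² = (-138)² = 19044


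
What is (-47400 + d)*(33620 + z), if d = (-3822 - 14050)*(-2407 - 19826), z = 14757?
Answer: 19220219640552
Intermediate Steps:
d = 397348176 (d = -17872*(-22233) = 397348176)
(-47400 + d)*(33620 + z) = (-47400 + 397348176)*(33620 + 14757) = 397300776*48377 = 19220219640552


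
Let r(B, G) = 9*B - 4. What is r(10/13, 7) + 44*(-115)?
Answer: -65742/13 ≈ -5057.1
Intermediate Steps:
r(B, G) = -4 + 9*B
r(10/13, 7) + 44*(-115) = (-4 + 9*(10/13)) + 44*(-115) = (-4 + 9*(10*(1/13))) - 5060 = (-4 + 9*(10/13)) - 5060 = (-4 + 90/13) - 5060 = 38/13 - 5060 = -65742/13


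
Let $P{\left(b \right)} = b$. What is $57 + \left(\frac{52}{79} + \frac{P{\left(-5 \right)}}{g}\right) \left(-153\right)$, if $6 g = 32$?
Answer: $\frac{126057}{1264} \approx 99.729$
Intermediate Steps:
$g = \frac{16}{3}$ ($g = \frac{1}{6} \cdot 32 = \frac{16}{3} \approx 5.3333$)
$57 + \left(\frac{52}{79} + \frac{P{\left(-5 \right)}}{g}\right) \left(-153\right) = 57 + \left(\frac{52}{79} - \frac{5}{\frac{16}{3}}\right) \left(-153\right) = 57 + \left(52 \cdot \frac{1}{79} - \frac{15}{16}\right) \left(-153\right) = 57 + \left(\frac{52}{79} - \frac{15}{16}\right) \left(-153\right) = 57 - - \frac{54009}{1264} = 57 + \frac{54009}{1264} = \frac{126057}{1264}$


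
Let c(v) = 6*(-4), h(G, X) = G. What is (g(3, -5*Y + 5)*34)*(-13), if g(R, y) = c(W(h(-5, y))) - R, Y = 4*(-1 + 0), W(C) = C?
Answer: 11934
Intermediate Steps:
c(v) = -24
Y = -4 (Y = 4*(-1) = -4)
g(R, y) = -24 - R
(g(3, -5*Y + 5)*34)*(-13) = ((-24 - 1*3)*34)*(-13) = ((-24 - 3)*34)*(-13) = -27*34*(-13) = -918*(-13) = 11934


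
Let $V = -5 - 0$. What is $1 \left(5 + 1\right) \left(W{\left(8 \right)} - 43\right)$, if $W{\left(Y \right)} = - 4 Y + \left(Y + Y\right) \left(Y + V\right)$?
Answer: $-162$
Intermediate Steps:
$V = -5$ ($V = -5 + 0 = -5$)
$W{\left(Y \right)} = - 4 Y + 2 Y \left(-5 + Y\right)$ ($W{\left(Y \right)} = - 4 Y + \left(Y + Y\right) \left(Y - 5\right) = - 4 Y + 2 Y \left(-5 + Y\right)$)
$1 \left(5 + 1\right) \left(W{\left(8 \right)} - 43\right) = 1 \left(5 + 1\right) \left(2 \cdot 8 \left(-7 + 8\right) - 43\right) = 1 \cdot 6 \left(2 \cdot 8 \cdot 1 - 43\right) = 6 \left(16 - 43\right) = 6 \left(-27\right) = -162$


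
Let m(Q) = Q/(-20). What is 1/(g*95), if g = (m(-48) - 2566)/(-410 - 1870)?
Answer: 60/6409 ≈ 0.0093618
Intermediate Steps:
m(Q) = -Q/20 (m(Q) = Q*(-1/20) = -Q/20)
g = 6409/5700 (g = (-1/20*(-48) - 2566)/(-410 - 1870) = (12/5 - 2566)/(-2280) = -12818/5*(-1/2280) = 6409/5700 ≈ 1.1244)
1/(g*95) = 1/((6409/5700)*95) = 1/(6409/60) = 60/6409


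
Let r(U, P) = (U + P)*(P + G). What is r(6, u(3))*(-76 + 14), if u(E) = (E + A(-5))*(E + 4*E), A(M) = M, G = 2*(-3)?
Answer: -53568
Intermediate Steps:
G = -6
u(E) = 5*E*(-5 + E) (u(E) = (E - 5)*(E + 4*E) = (-5 + E)*(5*E) = 5*E*(-5 + E))
r(U, P) = (-6 + P)*(P + U) (r(U, P) = (U + P)*(P - 6) = (P + U)*(-6 + P) = (-6 + P)*(P + U))
r(6, u(3))*(-76 + 14) = ((5*3*(-5 + 3))² - 30*3*(-5 + 3) - 6*6 + (5*3*(-5 + 3))*6)*(-76 + 14) = ((5*3*(-2))² - 30*3*(-2) - 36 + (5*3*(-2))*6)*(-62) = ((-30)² - 6*(-30) - 36 - 30*6)*(-62) = (900 + 180 - 36 - 180)*(-62) = 864*(-62) = -53568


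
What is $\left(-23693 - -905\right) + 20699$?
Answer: $-2089$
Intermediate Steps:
$\left(-23693 - -905\right) + 20699 = \left(-23693 + \left(-10201 + 11106\right)\right) + 20699 = \left(-23693 + 905\right) + 20699 = -22788 + 20699 = -2089$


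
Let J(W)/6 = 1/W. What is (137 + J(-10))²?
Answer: 465124/25 ≈ 18605.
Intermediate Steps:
J(W) = 6/W
(137 + J(-10))² = (137 + 6/(-10))² = (137 + 6*(-⅒))² = (137 - ⅗)² = (682/5)² = 465124/25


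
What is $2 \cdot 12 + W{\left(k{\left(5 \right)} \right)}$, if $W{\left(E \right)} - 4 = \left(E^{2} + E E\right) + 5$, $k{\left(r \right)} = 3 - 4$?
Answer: $35$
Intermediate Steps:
$k{\left(r \right)} = -1$
$W{\left(E \right)} = 9 + 2 E^{2}$ ($W{\left(E \right)} = 4 + \left(\left(E^{2} + E E\right) + 5\right) = 4 + \left(\left(E^{2} + E^{2}\right) + 5\right) = 4 + \left(2 E^{2} + 5\right) = 4 + \left(5 + 2 E^{2}\right) = 9 + 2 E^{2}$)
$2 \cdot 12 + W{\left(k{\left(5 \right)} \right)} = 2 \cdot 12 + \left(9 + 2 \left(-1\right)^{2}\right) = 24 + \left(9 + 2 \cdot 1\right) = 24 + \left(9 + 2\right) = 24 + 11 = 35$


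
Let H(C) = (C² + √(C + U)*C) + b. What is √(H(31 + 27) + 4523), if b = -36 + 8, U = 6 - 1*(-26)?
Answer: √(7859 + 174*√10) ≈ 91.702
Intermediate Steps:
U = 32 (U = 6 + 26 = 32)
b = -28
H(C) = -28 + C² + C*√(32 + C) (H(C) = (C² + √(C + 32)*C) - 28 = (C² + √(32 + C)*C) - 28 = (C² + C*√(32 + C)) - 28 = -28 + C² + C*√(32 + C))
√(H(31 + 27) + 4523) = √((-28 + (31 + 27)² + (31 + 27)*√(32 + (31 + 27))) + 4523) = √((-28 + 58² + 58*√(32 + 58)) + 4523) = √((-28 + 3364 + 58*√90) + 4523) = √((-28 + 3364 + 58*(3*√10)) + 4523) = √((-28 + 3364 + 174*√10) + 4523) = √((3336 + 174*√10) + 4523) = √(7859 + 174*√10)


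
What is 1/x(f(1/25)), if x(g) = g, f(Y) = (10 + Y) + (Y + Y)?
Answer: 25/253 ≈ 0.098814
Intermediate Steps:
f(Y) = 10 + 3*Y (f(Y) = (10 + Y) + 2*Y = 10 + 3*Y)
1/x(f(1/25)) = 1/(10 + 3/25) = 1/(253/25) = 25/253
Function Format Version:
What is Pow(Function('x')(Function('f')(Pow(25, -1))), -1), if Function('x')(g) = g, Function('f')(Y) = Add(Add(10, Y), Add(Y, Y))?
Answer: Rational(25, 253) ≈ 0.098814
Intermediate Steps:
Function('f')(Y) = Add(10, Mul(3, Y)) (Function('f')(Y) = Add(Add(10, Y), Mul(2, Y)) = Add(10, Mul(3, Y)))
Pow(Function('x')(Function('f')(Pow(25, -1))), -1) = Pow(Add(10, Mul(3, Pow(25, -1))), -1) = Pow(Add(10, Mul(3, Rational(1, 25))), -1) = Pow(Add(10, Rational(3, 25)), -1) = Pow(Rational(253, 25), -1) = Rational(25, 253)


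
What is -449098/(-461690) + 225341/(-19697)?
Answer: -47595901492/4546953965 ≈ -10.468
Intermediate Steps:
-449098/(-461690) + 225341/(-19697) = -449098*(-1/461690) + 225341*(-1/19697) = 224549/230845 - 225341/19697 = -47595901492/4546953965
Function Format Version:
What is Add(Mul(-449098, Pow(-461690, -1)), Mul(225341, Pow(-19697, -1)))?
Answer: Rational(-47595901492, 4546953965) ≈ -10.468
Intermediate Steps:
Add(Mul(-449098, Pow(-461690, -1)), Mul(225341, Pow(-19697, -1))) = Add(Mul(-449098, Rational(-1, 461690)), Mul(225341, Rational(-1, 19697))) = Add(Rational(224549, 230845), Rational(-225341, 19697)) = Rational(-47595901492, 4546953965)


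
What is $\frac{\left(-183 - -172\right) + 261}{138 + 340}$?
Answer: $\frac{125}{239} \approx 0.52301$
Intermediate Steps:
$\frac{\left(-183 - -172\right) + 261}{138 + 340} = \frac{\left(-183 + 172\right) + 261}{478} = \left(-11 + 261\right) \frac{1}{478} = 250 \cdot \frac{1}{478} = \frac{125}{239}$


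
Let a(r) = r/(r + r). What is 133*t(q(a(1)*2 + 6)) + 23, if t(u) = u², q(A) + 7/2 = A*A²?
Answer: 61318545/4 ≈ 1.5330e+7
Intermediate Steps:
a(r) = ½ (a(r) = r/((2*r)) = r*(1/(2*r)) = ½)
q(A) = -7/2 + A³ (q(A) = -7/2 + A*A² = -7/2 + A³)
133*t(q(a(1)*2 + 6)) + 23 = 133*(-7/2 + ((½)*2 + 6)³)² + 23 = 133*(-7/2 + (1 + 6)³)² + 23 = 133*(-7/2 + 7³)² + 23 = 133*(-7/2 + 343)² + 23 = 133*(679/2)² + 23 = 133*(461041/4) + 23 = 61318453/4 + 23 = 61318545/4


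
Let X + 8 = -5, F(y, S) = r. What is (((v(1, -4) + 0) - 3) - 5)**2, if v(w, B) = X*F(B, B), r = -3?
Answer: 961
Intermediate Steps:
F(y, S) = -3
X = -13 (X = -8 - 5 = -13)
v(w, B) = 39 (v(w, B) = -13*(-3) = 39)
(((v(1, -4) + 0) - 3) - 5)**2 = (((39 + 0) - 3) - 5)**2 = ((39 - 3) - 5)**2 = (36 - 5)**2 = 31**2 = 961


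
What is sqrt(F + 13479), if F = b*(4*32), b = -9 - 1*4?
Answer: sqrt(11815) ≈ 108.70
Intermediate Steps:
b = -13 (b = -9 - 4 = -13)
F = -1664 (F = -52*32 = -13*128 = -1664)
sqrt(F + 13479) = sqrt(-1664 + 13479) = sqrt(11815)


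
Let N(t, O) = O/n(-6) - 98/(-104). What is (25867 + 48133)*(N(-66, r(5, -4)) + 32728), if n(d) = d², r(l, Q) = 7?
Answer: 283368866000/117 ≈ 2.4220e+9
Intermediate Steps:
N(t, O) = 49/52 + O/36 (N(t, O) = O/((-6)²) - 98/(-104) = O/36 - 98*(-1/104) = O*(1/36) + 49/52 = O/36 + 49/52 = 49/52 + O/36)
(25867 + 48133)*(N(-66, r(5, -4)) + 32728) = (25867 + 48133)*((49/52 + (1/36)*7) + 32728) = 74000*((49/52 + 7/36) + 32728) = 74000*(133/117 + 32728) = 74000*(3829309/117) = 283368866000/117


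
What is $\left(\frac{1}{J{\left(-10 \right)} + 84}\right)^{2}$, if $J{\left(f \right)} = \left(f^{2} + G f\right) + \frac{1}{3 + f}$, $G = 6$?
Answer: $\frac{49}{751689} \approx 6.5187 \cdot 10^{-5}$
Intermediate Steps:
$J{\left(f \right)} = f^{2} + \frac{1}{3 + f} + 6 f$ ($J{\left(f \right)} = \left(f^{2} + 6 f\right) + \frac{1}{3 + f} = f^{2} + \frac{1}{3 + f} + 6 f$)
$\left(\frac{1}{J{\left(-10 \right)} + 84}\right)^{2} = \left(\frac{1}{\frac{1 + \left(-10\right)^{3} + 9 \left(-10\right)^{2} + 18 \left(-10\right)}{3 - 10} + 84}\right)^{2} = \left(\frac{1}{\frac{1 - 1000 + 9 \cdot 100 - 180}{-7} + 84}\right)^{2} = \left(\frac{1}{- \frac{1 - 1000 + 900 - 180}{7} + 84}\right)^{2} = \left(\frac{1}{\left(- \frac{1}{7}\right) \left(-279\right) + 84}\right)^{2} = \left(\frac{1}{\frac{279}{7} + 84}\right)^{2} = \left(\frac{1}{\frac{867}{7}}\right)^{2} = \left(\frac{7}{867}\right)^{2} = \frac{49}{751689}$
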